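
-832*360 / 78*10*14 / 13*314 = -168806400 / 13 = -12985107.69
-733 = -733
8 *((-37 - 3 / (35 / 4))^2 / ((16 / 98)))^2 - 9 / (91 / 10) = 583622928.21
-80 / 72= -1.11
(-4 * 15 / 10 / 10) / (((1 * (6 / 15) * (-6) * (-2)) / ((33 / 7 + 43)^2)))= -284.58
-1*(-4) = 4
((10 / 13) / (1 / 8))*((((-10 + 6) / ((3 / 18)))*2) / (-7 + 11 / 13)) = 48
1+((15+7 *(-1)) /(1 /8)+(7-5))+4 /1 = 71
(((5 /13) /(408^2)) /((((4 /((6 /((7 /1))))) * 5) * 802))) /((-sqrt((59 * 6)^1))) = -sqrt(354) /2867134652928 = -0.00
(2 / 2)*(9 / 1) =9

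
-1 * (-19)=19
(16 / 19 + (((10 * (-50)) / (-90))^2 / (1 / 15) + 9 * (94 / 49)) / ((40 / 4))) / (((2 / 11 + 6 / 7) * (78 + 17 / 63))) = 67557479 / 112426800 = 0.60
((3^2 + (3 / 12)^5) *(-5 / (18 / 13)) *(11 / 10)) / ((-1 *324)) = 1318031 / 11943936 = 0.11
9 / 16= 0.56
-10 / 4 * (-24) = 60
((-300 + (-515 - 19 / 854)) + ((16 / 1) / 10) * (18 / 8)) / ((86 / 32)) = -27718184 / 91805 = -301.92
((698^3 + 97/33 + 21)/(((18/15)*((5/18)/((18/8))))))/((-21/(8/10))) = -33666773178/385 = -87446164.10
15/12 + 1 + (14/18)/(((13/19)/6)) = 1415/156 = 9.07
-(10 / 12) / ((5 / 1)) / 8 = -1 / 48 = -0.02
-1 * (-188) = 188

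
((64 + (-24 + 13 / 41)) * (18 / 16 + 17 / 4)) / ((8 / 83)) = 5899557 / 2624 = 2248.31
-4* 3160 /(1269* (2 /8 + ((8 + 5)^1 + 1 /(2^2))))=-25280 /34263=-0.74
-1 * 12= -12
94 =94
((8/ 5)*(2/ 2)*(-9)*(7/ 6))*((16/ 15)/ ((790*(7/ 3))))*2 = -0.02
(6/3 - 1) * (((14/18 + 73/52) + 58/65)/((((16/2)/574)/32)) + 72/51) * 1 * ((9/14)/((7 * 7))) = 35101667/379015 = 92.61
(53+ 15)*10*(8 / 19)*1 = 286.32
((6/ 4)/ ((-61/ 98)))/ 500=-147/ 30500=-0.00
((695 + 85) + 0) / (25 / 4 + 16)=3120 / 89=35.06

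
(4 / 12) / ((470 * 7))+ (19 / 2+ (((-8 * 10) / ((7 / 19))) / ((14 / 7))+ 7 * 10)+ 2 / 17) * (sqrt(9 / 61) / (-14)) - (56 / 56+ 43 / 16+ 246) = -19715317 / 78960+ 20673 * sqrt(61) / 203252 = -248.89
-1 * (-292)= 292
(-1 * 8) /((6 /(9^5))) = -78732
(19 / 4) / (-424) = -19 / 1696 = -0.01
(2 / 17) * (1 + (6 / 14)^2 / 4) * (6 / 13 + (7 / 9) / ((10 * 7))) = 3239 / 55692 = 0.06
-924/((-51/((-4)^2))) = 4928/17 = 289.88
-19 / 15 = -1.27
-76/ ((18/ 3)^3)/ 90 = -19/ 4860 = -0.00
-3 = -3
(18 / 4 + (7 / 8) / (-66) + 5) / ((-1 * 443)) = -5009 / 233904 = -0.02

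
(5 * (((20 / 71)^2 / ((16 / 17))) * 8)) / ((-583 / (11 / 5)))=-3400 / 267173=-0.01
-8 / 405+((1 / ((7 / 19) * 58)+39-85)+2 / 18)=-45.86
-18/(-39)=6/13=0.46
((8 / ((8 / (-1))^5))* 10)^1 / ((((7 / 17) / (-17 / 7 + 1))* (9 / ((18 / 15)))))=85 / 75264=0.00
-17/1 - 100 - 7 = -124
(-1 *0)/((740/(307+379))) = 0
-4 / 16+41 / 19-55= -4035 / 76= -53.09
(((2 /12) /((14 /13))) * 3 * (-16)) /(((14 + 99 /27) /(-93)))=14508 /371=39.11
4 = 4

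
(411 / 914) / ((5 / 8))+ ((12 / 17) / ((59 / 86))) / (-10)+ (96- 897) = -366872547 / 458371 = -800.38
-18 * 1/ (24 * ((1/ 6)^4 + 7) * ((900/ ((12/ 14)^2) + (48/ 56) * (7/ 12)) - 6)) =-216/ 2458783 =-0.00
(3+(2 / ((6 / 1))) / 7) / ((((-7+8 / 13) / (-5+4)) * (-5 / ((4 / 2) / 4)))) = -0.05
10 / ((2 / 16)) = 80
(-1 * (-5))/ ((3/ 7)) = 35/ 3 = 11.67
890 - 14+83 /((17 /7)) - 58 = 14487 /17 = 852.18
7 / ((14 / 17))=17 / 2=8.50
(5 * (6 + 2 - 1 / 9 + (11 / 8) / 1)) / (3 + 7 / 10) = 16675 / 1332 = 12.52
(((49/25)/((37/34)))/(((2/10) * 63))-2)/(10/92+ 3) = -142232/238095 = -0.60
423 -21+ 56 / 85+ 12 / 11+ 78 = 450436 / 935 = 481.75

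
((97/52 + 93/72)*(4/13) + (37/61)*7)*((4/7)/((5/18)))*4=15490128/360815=42.93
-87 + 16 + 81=10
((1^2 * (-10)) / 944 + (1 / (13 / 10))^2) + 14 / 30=1253701 / 1196520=1.05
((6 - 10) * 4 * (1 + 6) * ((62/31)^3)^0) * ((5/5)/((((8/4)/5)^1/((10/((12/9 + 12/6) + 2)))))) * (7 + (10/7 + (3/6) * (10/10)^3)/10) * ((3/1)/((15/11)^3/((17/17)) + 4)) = -60314265/34796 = -1733.37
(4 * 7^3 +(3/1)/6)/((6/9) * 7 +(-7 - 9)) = -8235/68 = -121.10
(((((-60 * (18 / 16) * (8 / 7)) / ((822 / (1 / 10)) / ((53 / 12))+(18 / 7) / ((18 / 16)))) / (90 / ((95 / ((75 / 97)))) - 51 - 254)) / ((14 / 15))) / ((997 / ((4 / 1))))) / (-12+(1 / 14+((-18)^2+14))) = 7911999 / 4411039991521064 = 0.00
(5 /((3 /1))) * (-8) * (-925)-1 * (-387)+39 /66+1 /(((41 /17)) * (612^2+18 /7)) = 7520887258250 /591221763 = 12720.92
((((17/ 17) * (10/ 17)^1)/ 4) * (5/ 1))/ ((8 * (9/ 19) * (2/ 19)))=9025/ 4896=1.84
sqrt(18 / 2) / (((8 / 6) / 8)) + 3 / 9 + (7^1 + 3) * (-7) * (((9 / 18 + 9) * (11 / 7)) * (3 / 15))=-572 / 3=-190.67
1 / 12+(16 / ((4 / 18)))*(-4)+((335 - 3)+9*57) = 6685 / 12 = 557.08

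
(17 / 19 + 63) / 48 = 607 / 456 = 1.33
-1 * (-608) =608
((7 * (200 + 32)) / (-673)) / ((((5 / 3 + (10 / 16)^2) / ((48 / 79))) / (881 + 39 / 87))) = -13192445952 / 21000965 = -628.18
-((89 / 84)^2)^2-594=-29636301025 / 49787136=-595.26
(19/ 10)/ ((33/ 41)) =779/ 330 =2.36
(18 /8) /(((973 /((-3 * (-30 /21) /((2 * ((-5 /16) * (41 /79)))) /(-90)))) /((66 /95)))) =31284 /132644225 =0.00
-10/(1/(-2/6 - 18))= 550/3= 183.33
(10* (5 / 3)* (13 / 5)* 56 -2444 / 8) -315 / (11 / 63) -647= -329.92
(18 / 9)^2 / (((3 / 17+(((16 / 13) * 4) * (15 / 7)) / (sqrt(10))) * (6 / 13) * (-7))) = 522886 / 26559711 - 3125824 * sqrt(10) / 26559711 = -0.35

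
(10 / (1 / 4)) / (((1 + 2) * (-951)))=-40 / 2853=-0.01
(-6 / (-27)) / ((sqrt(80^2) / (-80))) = -2 / 9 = -0.22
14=14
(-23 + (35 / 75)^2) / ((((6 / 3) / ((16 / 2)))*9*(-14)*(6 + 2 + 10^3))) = 2563 / 3572100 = 0.00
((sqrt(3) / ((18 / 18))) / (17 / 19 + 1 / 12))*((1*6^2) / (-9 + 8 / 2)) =-8208*sqrt(3) / 1115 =-12.75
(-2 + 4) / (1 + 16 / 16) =1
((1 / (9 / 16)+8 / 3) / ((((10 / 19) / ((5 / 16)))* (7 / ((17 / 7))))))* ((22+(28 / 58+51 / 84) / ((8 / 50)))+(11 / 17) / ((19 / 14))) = 26.81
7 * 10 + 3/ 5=353/ 5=70.60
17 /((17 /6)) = 6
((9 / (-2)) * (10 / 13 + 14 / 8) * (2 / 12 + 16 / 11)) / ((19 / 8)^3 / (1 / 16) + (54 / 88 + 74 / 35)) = -981190 / 11588733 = -0.08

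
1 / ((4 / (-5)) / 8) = -10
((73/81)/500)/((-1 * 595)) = -73/24097500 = -0.00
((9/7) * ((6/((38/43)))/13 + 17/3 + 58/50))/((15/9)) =1225251/216125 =5.67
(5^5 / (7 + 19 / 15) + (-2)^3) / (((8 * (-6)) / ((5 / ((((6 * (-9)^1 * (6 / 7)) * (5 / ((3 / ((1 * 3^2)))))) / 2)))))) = 321181 / 2892672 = 0.11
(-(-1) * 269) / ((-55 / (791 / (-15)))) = 212779 / 825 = 257.91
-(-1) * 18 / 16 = 9 / 8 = 1.12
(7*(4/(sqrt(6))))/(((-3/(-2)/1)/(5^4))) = 17500*sqrt(6)/9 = 4762.90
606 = 606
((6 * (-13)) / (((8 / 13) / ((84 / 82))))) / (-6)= 3549 / 164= 21.64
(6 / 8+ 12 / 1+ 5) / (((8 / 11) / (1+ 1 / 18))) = 14839 / 576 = 25.76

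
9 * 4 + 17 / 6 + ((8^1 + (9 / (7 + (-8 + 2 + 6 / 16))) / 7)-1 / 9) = 66053 / 1386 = 47.66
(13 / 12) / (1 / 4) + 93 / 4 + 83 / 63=7283 / 252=28.90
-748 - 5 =-753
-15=-15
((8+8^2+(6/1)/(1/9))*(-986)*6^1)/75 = -248472/25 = -9938.88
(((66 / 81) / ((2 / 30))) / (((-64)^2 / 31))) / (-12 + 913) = 1705 / 16607232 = 0.00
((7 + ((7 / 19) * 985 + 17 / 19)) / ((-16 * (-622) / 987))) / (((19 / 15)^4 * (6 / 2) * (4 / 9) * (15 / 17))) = 1196856556875 / 98568548992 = 12.14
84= 84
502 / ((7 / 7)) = 502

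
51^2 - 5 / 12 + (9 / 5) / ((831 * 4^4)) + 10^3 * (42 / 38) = 74894861291 / 20209920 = 3705.85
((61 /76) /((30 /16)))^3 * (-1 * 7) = -12710936 /23149125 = -0.55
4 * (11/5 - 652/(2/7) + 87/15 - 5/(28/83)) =-64087/7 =-9155.29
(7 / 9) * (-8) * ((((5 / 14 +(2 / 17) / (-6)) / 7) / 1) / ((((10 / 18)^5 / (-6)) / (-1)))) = -12649608 / 371875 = -34.02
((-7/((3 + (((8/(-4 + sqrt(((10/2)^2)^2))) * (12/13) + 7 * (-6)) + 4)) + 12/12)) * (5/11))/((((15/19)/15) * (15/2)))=12103/50523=0.24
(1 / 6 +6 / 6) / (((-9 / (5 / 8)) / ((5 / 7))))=-25 / 432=-0.06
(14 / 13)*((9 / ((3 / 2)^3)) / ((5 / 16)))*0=0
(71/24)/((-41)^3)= -71/1654104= -0.00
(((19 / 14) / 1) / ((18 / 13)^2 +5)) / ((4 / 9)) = 28899 / 65464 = 0.44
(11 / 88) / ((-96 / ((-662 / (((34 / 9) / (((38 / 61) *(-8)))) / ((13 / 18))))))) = -81757 / 99552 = -0.82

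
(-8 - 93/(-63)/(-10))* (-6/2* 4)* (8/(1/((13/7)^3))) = 60145072/12005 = 5010.00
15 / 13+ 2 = 41 / 13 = 3.15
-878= -878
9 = 9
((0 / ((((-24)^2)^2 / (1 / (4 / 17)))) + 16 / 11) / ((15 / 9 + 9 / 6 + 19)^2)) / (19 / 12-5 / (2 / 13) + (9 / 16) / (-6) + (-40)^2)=55296 / 29308072717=0.00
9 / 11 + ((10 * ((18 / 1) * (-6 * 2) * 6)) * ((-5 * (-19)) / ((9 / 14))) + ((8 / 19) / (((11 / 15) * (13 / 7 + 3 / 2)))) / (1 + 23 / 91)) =-357447004217 / 186637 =-1915199.05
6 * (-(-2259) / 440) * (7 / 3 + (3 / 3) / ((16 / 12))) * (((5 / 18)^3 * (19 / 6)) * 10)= 22056625 / 342144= 64.47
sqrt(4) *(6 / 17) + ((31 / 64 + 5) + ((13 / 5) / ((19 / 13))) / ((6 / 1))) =2011411 / 310080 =6.49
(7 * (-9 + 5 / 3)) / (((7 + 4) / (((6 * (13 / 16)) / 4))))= -91 / 16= -5.69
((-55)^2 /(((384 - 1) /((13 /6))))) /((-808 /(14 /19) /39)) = -3578575 /5879816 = -0.61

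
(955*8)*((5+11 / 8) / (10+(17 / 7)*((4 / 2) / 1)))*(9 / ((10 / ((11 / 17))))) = 397089 / 208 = 1909.08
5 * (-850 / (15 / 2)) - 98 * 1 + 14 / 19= -37844 / 57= -663.93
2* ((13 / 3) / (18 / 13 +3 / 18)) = 676 / 121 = 5.59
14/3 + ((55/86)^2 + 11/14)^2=49002140603/8041019952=6.09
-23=-23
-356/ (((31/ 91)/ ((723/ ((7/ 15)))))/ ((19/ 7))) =-953622540/ 217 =-4394573.92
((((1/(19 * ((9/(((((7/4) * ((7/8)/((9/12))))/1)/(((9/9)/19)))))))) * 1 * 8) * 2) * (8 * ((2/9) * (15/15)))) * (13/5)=20384/1215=16.78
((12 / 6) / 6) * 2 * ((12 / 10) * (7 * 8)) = 224 / 5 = 44.80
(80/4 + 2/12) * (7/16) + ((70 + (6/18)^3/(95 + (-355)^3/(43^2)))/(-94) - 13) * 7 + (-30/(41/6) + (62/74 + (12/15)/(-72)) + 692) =412498072019741957/686299612920480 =601.05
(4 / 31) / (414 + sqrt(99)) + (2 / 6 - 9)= -15340046 / 1770069 - 4* sqrt(11) / 1770069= -8.67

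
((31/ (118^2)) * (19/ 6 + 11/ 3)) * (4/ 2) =1271/ 41772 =0.03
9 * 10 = 90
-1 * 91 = -91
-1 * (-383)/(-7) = -383/7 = -54.71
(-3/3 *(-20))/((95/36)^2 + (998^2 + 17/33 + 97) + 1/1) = 285120/14200536731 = 0.00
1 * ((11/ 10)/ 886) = 11/ 8860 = 0.00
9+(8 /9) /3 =251 /27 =9.30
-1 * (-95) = 95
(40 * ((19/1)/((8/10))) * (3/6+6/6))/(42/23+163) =32775/3791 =8.65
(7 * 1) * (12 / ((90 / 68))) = 952 / 15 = 63.47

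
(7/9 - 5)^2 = 1444/81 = 17.83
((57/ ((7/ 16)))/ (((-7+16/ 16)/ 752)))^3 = -1493427986366464/ 343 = -4354017452963.45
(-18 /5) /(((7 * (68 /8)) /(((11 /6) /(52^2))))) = -33 /804440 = -0.00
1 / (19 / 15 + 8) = 15 / 139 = 0.11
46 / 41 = 1.12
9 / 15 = 3 / 5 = 0.60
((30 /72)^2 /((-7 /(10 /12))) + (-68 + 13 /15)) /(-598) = 2030737 /18083520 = 0.11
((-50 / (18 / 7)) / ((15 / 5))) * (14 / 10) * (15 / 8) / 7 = -175 / 72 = -2.43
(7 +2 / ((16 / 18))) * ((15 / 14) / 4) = 555 / 224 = 2.48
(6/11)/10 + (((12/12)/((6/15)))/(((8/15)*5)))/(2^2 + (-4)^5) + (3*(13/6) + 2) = 511849/59840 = 8.55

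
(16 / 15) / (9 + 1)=8 / 75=0.11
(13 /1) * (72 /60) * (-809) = -63102 /5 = -12620.40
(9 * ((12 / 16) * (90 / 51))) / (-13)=-405 / 442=-0.92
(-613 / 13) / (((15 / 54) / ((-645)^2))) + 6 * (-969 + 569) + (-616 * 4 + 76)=-918146214 / 13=-70626631.85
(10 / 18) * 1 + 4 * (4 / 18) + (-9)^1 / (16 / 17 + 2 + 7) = 0.54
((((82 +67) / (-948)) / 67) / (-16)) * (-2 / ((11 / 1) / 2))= -149 / 2794704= -0.00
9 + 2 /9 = 9.22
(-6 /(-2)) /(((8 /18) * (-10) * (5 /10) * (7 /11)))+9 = 963 /140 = 6.88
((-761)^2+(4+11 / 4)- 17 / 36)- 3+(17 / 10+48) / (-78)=1355149319 / 2340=579123.64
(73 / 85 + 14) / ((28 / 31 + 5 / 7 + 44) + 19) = 91357 / 397290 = 0.23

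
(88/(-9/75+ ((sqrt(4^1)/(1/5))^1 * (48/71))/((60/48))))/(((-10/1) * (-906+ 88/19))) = 148390/80380881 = 0.00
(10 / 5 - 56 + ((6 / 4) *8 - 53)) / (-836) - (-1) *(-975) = -42895 / 44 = -974.89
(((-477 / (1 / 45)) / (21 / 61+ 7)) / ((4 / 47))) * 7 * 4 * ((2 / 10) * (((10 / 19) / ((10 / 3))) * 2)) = -60730.42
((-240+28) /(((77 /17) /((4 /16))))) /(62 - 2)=-901 /4620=-0.20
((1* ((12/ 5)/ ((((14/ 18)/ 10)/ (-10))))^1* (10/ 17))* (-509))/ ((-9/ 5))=-6108000/ 119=-51327.73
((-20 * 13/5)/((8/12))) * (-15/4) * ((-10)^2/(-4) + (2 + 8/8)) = -6435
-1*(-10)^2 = -100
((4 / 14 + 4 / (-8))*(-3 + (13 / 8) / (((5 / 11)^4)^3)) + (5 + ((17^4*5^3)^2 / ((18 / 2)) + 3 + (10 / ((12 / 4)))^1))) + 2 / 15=2980365116516137811645929 / 246093750000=12110689997271.93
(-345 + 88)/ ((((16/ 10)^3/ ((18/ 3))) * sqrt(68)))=-96375 * sqrt(17)/ 8704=-45.65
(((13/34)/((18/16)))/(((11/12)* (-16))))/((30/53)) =-689/16830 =-0.04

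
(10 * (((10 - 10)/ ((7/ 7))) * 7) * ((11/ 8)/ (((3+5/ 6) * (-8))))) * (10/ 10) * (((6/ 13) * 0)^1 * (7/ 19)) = 0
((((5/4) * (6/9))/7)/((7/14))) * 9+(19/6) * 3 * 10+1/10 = 6807/70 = 97.24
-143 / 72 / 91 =-11 / 504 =-0.02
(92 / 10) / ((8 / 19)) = 437 / 20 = 21.85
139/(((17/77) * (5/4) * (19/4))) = 171248/1615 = 106.04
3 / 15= 0.20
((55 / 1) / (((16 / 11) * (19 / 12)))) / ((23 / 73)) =132495 / 1748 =75.80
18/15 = 6/5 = 1.20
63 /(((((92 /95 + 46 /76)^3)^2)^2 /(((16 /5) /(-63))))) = -7082607741011715200000000000 /510568785444411275443565936401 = -0.01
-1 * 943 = -943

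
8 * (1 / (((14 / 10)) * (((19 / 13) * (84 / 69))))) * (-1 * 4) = -11960 / 931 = -12.85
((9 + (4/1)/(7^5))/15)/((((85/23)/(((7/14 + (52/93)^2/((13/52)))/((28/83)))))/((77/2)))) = 96186256050973/2965420357200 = 32.44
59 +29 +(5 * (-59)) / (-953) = 84159 / 953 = 88.31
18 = 18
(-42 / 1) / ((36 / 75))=-175 / 2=-87.50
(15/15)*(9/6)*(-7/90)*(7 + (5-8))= -7/15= -0.47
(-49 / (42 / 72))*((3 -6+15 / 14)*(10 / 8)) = 405 / 2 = 202.50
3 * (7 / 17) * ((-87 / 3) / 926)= -609 / 15742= -0.04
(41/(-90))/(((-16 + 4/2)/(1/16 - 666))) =-87371/4032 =-21.67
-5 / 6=-0.83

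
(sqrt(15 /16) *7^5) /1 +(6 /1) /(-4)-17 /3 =-43 /6 +16807 *sqrt(15) /4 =16266.14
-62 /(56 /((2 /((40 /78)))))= -1209 /280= -4.32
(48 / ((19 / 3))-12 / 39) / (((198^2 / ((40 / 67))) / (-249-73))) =-5783120 / 162196749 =-0.04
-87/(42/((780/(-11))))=11310/77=146.88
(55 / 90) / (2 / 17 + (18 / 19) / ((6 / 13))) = 3553 / 12618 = 0.28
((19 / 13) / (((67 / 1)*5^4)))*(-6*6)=-684 / 544375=-0.00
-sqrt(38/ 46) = -sqrt(437)/ 23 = -0.91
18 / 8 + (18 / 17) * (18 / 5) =2061 / 340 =6.06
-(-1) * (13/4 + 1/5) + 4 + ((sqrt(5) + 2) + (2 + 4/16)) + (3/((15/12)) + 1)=sqrt(5) + 151/10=17.34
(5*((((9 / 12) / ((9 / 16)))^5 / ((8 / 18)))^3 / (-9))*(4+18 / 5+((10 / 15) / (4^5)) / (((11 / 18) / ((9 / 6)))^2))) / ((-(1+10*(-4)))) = -77181452288 / 835956693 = -92.33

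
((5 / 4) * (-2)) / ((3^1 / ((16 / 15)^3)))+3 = 4027 / 2025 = 1.99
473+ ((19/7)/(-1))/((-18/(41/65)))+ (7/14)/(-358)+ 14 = 1428168527/2932020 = 487.09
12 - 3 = 9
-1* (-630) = 630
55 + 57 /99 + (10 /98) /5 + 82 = 222493 /1617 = 137.60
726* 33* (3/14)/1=35937/7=5133.86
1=1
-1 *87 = -87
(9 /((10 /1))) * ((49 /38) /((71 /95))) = 441 /284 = 1.55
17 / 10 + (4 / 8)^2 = 39 / 20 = 1.95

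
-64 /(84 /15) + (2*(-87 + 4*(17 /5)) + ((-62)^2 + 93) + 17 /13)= 1719936 /455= 3780.08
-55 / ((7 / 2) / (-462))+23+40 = 7323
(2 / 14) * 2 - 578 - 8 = -4100 / 7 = -585.71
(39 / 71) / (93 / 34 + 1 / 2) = 663 / 3905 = 0.17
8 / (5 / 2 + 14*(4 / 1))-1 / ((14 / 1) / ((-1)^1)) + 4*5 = 33101 / 1638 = 20.21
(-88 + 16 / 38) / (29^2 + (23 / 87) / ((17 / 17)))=-5568 / 53485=-0.10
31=31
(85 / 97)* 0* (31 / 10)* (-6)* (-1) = 0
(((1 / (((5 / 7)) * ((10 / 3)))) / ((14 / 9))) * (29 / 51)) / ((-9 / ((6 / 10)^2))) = -261 / 42500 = -0.01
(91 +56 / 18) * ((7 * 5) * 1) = 29645 / 9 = 3293.89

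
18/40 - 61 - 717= -15551/20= -777.55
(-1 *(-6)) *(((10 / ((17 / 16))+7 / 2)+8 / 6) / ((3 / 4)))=5812 / 51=113.96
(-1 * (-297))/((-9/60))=-1980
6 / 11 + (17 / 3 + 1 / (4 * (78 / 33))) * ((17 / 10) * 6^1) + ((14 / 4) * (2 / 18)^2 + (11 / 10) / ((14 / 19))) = 197709103 / 3243240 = 60.96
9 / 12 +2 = 11 / 4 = 2.75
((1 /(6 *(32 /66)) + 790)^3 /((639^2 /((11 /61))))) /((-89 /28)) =-1245629055222167 /18159818416128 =-68.59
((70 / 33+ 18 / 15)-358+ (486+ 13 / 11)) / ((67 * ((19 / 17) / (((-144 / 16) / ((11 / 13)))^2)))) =200.19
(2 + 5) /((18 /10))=35 /9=3.89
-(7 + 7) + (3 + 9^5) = 59038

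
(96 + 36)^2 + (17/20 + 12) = 348737/20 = 17436.85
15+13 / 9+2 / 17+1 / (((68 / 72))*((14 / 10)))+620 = 682568 / 1071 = 637.32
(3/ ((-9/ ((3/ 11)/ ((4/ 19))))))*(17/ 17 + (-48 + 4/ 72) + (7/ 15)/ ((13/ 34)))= 1016443/ 51480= 19.74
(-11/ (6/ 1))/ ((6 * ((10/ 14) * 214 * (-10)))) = 77/ 385200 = 0.00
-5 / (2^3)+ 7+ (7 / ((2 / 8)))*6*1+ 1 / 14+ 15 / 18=175.28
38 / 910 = 19 / 455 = 0.04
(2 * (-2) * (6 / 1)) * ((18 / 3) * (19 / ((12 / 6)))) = -1368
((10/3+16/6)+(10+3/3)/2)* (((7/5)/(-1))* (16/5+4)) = -2898/25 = -115.92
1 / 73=0.01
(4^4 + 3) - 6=253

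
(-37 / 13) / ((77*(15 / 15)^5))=-37 / 1001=-0.04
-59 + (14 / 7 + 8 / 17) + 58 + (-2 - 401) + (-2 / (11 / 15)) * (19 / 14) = -530447 / 1309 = -405.23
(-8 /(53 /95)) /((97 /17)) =-12920 /5141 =-2.51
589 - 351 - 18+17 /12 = 2657 /12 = 221.42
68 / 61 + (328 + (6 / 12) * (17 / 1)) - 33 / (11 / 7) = 38627 / 122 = 316.61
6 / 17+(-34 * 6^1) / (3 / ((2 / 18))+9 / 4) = -4390 / 663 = -6.62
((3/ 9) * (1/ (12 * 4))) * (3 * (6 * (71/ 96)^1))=71/ 768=0.09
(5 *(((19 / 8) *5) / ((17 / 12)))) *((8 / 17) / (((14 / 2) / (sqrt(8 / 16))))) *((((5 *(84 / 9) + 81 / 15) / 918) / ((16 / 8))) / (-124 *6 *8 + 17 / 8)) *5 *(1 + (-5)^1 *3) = 2967800 *sqrt(2) / 6314054949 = 0.00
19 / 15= 1.27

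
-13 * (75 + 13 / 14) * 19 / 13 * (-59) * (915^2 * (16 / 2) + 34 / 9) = 5130808091413 / 9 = 570089787934.78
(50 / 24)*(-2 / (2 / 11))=-275 / 12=-22.92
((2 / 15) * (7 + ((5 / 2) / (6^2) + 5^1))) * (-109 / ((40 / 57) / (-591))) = 354540703 / 2400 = 147725.29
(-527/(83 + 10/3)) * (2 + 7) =-14229/259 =-54.94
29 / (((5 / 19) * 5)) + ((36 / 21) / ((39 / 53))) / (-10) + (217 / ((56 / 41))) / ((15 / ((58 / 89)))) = 69755393 / 2429700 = 28.71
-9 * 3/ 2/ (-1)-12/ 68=453/ 34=13.32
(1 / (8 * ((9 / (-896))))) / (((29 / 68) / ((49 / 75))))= -373184 / 19575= -19.06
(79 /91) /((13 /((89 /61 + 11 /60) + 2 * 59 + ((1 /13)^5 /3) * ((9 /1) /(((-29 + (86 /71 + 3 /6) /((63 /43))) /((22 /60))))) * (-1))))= 32303372231412671 /4043156768933100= 7.99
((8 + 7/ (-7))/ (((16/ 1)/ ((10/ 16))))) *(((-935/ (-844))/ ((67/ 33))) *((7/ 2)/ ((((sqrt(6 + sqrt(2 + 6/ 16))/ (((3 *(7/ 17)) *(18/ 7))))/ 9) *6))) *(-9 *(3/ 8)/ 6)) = -324168075/ (115810304 *sqrt(sqrt(38) + 24)) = -0.51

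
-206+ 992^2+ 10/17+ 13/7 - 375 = 117034768/119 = 983485.45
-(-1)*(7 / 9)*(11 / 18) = 77 / 162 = 0.48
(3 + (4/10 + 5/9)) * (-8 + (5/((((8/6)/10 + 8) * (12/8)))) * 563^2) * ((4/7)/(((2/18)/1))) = 5641700744/2135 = 2642482.78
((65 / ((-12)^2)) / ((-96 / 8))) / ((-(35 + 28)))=65 / 108864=0.00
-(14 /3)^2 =-196 /9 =-21.78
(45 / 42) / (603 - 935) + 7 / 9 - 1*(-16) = 701713 / 41832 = 16.77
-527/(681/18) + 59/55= -160517/12485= -12.86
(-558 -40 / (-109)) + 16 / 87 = -5286290 / 9483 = -557.45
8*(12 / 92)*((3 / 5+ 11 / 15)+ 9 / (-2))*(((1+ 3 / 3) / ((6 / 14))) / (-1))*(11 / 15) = 11704 / 1035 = 11.31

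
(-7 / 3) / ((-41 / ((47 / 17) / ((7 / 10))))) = 470 / 2091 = 0.22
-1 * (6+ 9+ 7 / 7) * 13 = -208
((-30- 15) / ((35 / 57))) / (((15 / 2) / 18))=-6156 / 35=-175.89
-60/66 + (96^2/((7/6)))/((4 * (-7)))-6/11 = -152848/539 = -283.58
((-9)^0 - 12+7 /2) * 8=-60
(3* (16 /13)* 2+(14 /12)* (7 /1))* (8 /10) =2426 /195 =12.44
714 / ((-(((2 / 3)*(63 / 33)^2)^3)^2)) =-53353282404257 / 15375692753568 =-3.47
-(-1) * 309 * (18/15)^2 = 11124/25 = 444.96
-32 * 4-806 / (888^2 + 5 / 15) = -302803442 / 2365633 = -128.00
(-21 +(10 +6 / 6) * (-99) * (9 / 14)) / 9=-3365 / 42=-80.12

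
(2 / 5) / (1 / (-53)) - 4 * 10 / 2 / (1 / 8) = -906 / 5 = -181.20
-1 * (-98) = 98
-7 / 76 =-0.09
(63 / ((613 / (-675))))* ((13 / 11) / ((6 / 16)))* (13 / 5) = -3832920 / 6743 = -568.43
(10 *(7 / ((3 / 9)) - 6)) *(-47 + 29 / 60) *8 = -55820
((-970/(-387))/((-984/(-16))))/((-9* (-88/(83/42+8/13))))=686275/5146048908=0.00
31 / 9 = 3.44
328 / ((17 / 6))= 1968 / 17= 115.76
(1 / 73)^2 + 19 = 101252 / 5329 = 19.00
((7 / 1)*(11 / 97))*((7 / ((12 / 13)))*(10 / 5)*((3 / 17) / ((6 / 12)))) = 7007 / 1649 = 4.25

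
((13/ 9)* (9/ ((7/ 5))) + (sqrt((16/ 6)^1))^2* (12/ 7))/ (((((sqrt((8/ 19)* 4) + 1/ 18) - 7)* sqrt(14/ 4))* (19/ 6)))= -0.41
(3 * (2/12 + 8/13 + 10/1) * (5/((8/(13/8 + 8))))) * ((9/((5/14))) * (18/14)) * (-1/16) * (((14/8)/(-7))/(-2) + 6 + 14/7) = -26226585/8192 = -3201.49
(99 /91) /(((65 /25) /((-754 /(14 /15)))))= -215325 /637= -338.03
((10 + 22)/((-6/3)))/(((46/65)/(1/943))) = -520/21689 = -0.02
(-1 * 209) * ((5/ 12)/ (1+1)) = -43.54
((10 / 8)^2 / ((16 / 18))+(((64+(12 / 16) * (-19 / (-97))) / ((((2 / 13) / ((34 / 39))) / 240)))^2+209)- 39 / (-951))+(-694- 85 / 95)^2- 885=1049002874982739795493 / 137822429824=7611263829.28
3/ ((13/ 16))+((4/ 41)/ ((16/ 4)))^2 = 3.69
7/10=0.70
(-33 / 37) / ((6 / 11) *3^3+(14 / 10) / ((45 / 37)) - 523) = 81675 / 46439662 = 0.00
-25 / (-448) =25 / 448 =0.06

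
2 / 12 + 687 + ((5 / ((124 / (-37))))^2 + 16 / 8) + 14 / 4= 32054003 / 46128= 694.89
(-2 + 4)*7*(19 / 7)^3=279.96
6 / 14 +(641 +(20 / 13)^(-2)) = 1797183 / 2800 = 641.85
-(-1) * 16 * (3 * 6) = 288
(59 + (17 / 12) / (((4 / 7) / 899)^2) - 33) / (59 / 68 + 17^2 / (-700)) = 2002878364375 / 259776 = 7710020.80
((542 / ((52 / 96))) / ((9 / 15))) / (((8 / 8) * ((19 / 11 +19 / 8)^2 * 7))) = 167889920 / 11859211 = 14.16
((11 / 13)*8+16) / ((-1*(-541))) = 296 / 7033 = 0.04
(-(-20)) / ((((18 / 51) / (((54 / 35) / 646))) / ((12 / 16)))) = 27 / 266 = 0.10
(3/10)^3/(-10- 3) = -27/13000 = -0.00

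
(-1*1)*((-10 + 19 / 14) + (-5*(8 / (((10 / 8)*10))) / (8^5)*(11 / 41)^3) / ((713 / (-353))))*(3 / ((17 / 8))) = 91330879344177 / 7485107311360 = 12.20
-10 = -10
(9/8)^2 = 81/64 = 1.27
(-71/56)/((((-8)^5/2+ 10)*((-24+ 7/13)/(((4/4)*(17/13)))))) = -1207/279667920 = -0.00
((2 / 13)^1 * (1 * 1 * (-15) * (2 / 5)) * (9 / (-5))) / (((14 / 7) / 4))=216 / 65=3.32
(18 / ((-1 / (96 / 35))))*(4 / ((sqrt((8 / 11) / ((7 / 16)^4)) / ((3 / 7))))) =-81*sqrt(22) / 20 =-19.00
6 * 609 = 3654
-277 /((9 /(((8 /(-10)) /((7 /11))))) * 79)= 12188 /24885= 0.49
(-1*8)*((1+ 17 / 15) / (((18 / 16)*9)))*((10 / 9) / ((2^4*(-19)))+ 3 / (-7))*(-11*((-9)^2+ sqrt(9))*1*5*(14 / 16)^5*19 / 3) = -765205903 / 69984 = -10934.01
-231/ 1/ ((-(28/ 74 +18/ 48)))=68376/ 223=306.62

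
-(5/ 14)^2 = -0.13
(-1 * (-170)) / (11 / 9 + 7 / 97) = 14841 / 113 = 131.34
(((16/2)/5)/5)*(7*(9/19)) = 1.06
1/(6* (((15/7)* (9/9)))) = 7/90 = 0.08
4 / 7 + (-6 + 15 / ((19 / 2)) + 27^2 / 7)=100.29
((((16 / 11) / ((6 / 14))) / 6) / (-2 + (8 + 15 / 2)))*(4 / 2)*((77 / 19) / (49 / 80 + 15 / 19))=125440 / 517833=0.24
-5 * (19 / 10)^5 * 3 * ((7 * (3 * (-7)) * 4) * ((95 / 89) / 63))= 329321167 / 89000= 3700.24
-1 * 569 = -569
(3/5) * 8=24/5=4.80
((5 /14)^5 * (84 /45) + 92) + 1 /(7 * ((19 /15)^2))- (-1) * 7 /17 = 32715679769 /353638488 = 92.51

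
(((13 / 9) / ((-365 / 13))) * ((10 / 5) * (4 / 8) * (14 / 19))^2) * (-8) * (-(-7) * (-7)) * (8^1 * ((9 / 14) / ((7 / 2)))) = -16.09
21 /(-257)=-21 /257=-0.08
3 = 3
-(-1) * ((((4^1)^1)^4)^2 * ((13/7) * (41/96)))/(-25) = -1091584/525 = -2079.21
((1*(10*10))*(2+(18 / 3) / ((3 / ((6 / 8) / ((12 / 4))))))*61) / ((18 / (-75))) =-190625 / 3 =-63541.67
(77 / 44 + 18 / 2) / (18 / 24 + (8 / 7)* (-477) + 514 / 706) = -106253 / 5373583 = -0.02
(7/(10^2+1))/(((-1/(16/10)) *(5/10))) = -112/505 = -0.22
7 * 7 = 49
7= 7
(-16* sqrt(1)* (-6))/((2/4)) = 192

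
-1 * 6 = -6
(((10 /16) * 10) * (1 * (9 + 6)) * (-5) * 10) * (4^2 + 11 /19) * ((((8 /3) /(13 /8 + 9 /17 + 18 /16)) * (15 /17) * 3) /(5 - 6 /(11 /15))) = 52572.57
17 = 17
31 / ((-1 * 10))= -31 / 10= -3.10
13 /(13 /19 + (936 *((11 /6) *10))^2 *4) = 19 /1721491201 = 0.00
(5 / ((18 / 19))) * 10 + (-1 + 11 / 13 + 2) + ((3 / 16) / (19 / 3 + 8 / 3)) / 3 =102269 / 1872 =54.63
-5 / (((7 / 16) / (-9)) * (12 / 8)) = 480 / 7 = 68.57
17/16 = 1.06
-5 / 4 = -1.25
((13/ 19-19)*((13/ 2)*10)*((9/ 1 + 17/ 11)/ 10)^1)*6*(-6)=9446112/ 209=45196.71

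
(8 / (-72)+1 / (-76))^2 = 7225 / 467856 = 0.02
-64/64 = -1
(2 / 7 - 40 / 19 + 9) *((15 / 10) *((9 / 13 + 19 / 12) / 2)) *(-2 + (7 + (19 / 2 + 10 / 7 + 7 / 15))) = 233452615 / 1161888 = 200.93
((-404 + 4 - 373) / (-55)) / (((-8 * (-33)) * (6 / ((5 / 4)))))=773 / 69696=0.01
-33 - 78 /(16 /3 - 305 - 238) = -52995 /1613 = -32.85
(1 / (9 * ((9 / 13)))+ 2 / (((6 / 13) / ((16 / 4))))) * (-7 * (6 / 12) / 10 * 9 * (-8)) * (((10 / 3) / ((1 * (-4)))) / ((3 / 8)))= -79352 / 81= -979.65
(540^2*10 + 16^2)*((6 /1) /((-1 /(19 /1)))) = -332453184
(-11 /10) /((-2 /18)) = 9.90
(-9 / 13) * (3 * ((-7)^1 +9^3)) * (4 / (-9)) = 8664 / 13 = 666.46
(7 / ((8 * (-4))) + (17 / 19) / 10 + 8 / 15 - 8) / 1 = -13855 / 1824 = -7.60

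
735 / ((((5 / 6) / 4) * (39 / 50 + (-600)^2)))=58800 / 6000013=0.01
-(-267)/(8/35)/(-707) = -1335/808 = -1.65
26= 26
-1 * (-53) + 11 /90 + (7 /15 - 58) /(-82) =19861 /369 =53.82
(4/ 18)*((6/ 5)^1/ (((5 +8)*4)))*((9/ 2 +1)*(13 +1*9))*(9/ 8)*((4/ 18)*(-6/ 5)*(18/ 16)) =-0.21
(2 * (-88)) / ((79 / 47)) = -8272 / 79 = -104.71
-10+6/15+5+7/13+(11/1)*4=2596/65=39.94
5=5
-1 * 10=-10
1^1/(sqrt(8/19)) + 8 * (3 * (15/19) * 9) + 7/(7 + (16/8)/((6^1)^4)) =173.07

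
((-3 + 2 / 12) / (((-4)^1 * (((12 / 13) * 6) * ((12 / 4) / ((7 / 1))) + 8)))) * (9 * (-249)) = -1155609 / 7552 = -153.02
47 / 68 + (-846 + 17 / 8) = -114673 / 136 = -843.18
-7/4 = -1.75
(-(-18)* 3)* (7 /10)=189 /5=37.80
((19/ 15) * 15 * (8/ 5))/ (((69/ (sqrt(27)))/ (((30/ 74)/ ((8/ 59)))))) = 6.84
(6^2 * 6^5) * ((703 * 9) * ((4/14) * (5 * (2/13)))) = 389264850.99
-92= -92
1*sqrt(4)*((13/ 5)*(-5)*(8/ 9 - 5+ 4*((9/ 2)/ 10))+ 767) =1594.09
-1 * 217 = -217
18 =18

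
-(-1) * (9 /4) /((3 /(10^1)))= 7.50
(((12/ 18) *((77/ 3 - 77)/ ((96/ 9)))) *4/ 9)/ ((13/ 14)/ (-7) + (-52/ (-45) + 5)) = -18865/ 79683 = -0.24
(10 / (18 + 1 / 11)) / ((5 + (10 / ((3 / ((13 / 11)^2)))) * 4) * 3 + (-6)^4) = 13310 / 32912809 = 0.00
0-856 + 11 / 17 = -14541 / 17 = -855.35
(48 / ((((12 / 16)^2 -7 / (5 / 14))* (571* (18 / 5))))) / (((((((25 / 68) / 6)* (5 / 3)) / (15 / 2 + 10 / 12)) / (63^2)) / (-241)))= 83256284160 / 869633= 95737.26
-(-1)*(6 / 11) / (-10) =-3 / 55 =-0.05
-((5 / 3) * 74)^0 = -1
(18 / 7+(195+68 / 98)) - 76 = 5991 / 49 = 122.27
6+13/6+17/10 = 148/15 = 9.87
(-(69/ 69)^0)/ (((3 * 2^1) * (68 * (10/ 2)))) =-1/ 2040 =-0.00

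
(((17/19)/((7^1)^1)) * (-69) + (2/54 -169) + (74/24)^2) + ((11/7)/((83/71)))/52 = -10430645227/61995024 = -168.25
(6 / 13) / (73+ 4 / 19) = 0.01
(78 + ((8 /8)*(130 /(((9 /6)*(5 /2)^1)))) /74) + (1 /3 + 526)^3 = 145662697333 /999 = 145808505.84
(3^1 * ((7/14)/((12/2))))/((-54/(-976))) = 122/27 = 4.52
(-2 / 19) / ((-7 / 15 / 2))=60 / 133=0.45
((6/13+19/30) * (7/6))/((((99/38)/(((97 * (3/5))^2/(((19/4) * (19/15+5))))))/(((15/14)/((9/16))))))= 32141144/302445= 106.27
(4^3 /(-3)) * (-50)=3200 /3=1066.67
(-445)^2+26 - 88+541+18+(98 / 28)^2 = 794137 / 4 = 198534.25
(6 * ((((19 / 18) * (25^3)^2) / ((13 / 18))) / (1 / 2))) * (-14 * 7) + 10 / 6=-16365234374935 / 39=-419621394229.10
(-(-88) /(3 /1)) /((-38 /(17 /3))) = -748 /171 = -4.37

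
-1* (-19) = 19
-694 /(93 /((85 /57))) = -58990 /5301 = -11.13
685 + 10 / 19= 685.53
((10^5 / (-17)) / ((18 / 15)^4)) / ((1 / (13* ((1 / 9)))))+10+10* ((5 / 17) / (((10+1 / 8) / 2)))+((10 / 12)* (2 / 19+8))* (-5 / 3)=-965003005 / 235467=-4098.25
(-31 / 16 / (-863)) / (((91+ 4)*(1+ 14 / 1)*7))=31 / 137734800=0.00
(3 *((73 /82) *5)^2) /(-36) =-133225 /80688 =-1.65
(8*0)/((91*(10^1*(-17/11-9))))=0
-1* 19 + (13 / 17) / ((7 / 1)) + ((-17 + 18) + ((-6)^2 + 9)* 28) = 1242.11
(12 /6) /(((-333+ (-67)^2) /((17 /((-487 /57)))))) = -969 /1011986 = -0.00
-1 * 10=-10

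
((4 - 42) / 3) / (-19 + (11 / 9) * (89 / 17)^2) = -16473 / 18856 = -0.87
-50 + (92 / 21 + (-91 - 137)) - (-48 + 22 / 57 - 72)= -61448 / 399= -154.01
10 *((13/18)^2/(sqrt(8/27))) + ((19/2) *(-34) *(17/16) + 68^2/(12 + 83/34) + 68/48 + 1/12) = -168841/7856 + 845 *sqrt(6)/216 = -11.91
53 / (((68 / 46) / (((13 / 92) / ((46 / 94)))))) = 32383 / 3128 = 10.35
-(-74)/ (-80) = -37/ 40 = -0.92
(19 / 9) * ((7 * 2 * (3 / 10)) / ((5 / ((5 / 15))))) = 133 / 225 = 0.59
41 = 41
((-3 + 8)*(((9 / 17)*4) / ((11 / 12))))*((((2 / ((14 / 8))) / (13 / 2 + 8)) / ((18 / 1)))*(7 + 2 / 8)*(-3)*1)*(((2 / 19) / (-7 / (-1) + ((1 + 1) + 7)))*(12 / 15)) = -144 / 24871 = -0.01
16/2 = 8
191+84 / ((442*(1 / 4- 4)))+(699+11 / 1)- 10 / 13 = 994699 / 1105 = 900.18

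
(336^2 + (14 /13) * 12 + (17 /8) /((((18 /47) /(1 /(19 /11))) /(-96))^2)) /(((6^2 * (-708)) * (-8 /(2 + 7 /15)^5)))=57721927073445293 /817495023150000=70.61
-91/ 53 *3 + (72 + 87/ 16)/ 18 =-4319/ 5088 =-0.85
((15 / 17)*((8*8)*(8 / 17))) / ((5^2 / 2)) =3072 / 1445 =2.13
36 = 36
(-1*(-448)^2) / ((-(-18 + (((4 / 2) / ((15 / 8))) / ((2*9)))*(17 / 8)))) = -27095040 / 2413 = -11228.78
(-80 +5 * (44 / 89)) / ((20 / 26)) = -8970 / 89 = -100.79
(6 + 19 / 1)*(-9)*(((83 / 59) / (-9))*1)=2075 / 59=35.17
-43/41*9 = -387/41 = -9.44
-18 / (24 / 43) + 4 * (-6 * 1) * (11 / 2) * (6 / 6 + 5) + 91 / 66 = -108619 / 132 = -822.87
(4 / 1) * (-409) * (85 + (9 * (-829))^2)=-91070567416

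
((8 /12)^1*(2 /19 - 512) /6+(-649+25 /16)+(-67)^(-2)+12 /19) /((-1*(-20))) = -2880855239 /81879360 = -35.18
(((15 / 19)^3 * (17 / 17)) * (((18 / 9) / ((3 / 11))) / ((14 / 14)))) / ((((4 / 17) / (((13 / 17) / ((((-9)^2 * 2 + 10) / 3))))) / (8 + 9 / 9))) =4343625 / 2359496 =1.84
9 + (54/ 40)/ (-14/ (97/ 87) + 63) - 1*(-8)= 555413/ 32620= 17.03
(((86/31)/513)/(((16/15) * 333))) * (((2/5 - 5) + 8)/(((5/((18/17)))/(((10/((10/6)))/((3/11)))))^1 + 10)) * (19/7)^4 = 55153219/200514881070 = 0.00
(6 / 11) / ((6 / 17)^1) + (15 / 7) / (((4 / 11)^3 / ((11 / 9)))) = 828103 / 14784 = 56.01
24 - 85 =-61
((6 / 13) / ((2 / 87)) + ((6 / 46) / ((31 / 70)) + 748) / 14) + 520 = 38509782 / 64883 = 593.53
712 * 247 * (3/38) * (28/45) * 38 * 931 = 305628183.47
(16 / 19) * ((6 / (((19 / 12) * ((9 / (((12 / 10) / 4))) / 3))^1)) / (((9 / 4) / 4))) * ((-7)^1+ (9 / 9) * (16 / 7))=-33792 / 12635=-2.67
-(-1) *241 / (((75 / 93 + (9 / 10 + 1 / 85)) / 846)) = 214895844 / 1811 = 118661.43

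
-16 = -16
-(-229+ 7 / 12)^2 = -7513081 / 144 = -52174.17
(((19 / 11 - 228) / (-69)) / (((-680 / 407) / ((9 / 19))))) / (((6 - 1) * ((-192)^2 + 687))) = -4847 / 978829400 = -0.00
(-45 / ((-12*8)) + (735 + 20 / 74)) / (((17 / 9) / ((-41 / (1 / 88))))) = -1405348.09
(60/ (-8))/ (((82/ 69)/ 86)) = -44505/ 82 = -542.74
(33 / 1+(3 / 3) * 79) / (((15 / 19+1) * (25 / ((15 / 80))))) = 399 / 850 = 0.47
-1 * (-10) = 10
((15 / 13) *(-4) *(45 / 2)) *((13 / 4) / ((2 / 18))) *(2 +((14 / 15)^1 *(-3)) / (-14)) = -13365 / 2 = -6682.50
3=3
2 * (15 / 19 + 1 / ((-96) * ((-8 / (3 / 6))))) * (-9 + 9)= 0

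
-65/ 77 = -0.84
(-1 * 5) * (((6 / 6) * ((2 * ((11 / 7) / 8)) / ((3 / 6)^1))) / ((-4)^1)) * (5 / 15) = 55 / 168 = 0.33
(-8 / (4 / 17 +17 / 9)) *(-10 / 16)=153 / 65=2.35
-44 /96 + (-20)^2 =9589 /24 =399.54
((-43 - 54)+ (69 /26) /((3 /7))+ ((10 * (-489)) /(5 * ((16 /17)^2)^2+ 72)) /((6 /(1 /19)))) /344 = -11008820843 /41446030912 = -0.27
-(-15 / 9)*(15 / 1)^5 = 1265625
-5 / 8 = -0.62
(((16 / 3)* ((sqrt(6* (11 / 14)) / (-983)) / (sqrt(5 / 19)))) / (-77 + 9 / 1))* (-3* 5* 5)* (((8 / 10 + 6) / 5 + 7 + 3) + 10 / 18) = -1532* sqrt(21945) / 751995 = -0.30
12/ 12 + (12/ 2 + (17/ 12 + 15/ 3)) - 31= -17.58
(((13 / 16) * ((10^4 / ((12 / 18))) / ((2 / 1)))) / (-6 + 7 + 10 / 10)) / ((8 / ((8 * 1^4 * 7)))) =170625 / 8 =21328.12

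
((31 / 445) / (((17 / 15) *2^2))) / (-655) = -93 / 3964060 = -0.00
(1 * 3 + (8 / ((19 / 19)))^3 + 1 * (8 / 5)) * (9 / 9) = 2583 / 5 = 516.60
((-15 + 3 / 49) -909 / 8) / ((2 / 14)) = -50397 / 56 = -899.95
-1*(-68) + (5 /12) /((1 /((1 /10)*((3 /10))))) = 5441 /80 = 68.01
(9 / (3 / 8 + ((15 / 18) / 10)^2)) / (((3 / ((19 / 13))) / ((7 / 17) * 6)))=344736 / 12155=28.36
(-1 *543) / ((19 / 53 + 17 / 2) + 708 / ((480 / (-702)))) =191860 / 362729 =0.53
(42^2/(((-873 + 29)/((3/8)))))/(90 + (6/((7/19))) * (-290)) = 3087/18247280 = 0.00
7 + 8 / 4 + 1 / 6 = 55 / 6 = 9.17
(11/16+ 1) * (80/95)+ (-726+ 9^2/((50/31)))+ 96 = -549441/950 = -578.36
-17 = -17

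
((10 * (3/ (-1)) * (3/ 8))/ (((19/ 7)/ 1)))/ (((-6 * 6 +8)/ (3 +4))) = 315/ 304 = 1.04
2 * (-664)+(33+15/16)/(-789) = -5588405/4208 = -1328.04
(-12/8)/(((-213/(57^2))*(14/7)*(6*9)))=361/1704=0.21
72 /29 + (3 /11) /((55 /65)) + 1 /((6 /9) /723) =7630707 /7018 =1087.31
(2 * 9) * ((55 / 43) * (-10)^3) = -990000 / 43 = -23023.26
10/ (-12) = -5/ 6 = -0.83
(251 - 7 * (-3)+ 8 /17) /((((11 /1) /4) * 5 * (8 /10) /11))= 272.47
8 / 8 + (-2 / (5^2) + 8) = 223 / 25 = 8.92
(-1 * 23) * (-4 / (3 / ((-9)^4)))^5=1178342950171641099264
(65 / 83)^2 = 4225 / 6889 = 0.61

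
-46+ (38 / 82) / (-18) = -33967 / 738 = -46.03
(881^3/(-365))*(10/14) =-683797841/511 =-1338156.24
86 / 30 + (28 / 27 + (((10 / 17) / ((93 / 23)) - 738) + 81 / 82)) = -4276025597 / 5833890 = -732.96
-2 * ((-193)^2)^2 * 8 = -22199808016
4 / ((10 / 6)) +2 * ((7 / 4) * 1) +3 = 89 / 10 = 8.90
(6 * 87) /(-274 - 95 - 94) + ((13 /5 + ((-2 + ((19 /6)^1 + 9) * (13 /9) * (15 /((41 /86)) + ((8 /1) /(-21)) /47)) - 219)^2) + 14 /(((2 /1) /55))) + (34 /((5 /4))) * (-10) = 304564478051772824024 /2763634098229515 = 110204.34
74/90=37/45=0.82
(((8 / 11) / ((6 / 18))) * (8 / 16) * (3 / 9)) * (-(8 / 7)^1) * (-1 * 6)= 192 / 77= 2.49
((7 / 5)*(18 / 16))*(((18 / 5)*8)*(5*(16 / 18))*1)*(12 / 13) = 12096 / 65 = 186.09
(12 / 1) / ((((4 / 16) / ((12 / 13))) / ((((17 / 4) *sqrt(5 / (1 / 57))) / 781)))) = 2448 *sqrt(285) / 10153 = 4.07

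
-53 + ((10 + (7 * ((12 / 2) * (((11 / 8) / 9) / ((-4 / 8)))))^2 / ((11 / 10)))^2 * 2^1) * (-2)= -8269918 / 81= -102097.75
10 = 10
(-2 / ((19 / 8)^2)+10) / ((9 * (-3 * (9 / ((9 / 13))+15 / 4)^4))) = -891392 / 196412976387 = -0.00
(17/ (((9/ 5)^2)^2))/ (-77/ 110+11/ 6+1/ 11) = 584375/ 441774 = 1.32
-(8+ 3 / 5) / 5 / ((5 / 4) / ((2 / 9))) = -344 / 1125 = -0.31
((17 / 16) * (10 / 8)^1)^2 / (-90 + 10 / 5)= -0.02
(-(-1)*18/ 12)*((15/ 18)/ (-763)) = -5/ 3052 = -0.00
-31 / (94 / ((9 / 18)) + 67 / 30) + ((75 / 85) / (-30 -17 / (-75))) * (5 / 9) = -38870605 / 216643427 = -0.18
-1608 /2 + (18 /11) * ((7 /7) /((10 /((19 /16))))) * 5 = -141333 /176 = -803.03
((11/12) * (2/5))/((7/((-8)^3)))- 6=-3446/105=-32.82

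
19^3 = 6859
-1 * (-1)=1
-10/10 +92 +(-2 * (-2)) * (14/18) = 847/9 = 94.11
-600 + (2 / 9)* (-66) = -1844 / 3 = -614.67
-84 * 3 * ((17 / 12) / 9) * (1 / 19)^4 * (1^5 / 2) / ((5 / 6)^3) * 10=-8568 / 3258025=-0.00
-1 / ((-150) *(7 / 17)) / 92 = 17 / 96600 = 0.00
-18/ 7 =-2.57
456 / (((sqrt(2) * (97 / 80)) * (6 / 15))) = 45600 * sqrt(2) / 97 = 664.83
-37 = -37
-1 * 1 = -1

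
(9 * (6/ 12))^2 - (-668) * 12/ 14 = 16599/ 28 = 592.82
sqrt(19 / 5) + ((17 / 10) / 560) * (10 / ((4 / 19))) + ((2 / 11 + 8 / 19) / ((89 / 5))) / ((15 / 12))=7137083 / 41666240 + sqrt(95) / 5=2.12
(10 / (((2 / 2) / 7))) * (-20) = -1400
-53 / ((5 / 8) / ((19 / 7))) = -8056 / 35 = -230.17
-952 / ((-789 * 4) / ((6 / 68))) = 7 / 263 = 0.03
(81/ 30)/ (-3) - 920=-9209/ 10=-920.90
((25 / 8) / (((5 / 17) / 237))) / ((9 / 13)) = 87295 / 24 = 3637.29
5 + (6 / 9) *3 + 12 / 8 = 17 / 2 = 8.50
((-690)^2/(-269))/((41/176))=-83793600/11029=-7597.57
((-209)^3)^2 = 83344647990241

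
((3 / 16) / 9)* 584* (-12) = -146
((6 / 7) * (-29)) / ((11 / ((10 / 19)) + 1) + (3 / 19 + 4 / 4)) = -33060 / 30667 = -1.08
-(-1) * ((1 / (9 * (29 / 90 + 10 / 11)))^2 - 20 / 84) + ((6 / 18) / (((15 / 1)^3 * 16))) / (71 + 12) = -0.23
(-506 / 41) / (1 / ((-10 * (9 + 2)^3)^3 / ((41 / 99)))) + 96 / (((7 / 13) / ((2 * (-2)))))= 826833221422286448 / 11767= 70267121732156.58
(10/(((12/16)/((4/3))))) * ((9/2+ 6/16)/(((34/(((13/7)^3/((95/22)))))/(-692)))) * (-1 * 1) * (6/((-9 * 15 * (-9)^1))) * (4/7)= 6957002624/942260445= 7.38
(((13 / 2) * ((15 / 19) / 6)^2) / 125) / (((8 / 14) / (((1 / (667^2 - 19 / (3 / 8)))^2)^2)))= 81 / 2013166202690474807985100000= 0.00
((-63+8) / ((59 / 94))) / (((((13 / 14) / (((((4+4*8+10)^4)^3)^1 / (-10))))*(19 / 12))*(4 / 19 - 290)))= -3898197237079156737589248 / 2111551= -1846129805569061196.05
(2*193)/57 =386/57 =6.77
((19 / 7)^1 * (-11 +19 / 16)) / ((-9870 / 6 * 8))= 0.00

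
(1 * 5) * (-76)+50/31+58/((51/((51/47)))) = -549512/1457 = -377.15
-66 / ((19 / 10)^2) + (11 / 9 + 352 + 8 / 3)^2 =3703039849 / 29241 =126638.62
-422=-422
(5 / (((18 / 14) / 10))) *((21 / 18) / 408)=1225 / 11016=0.11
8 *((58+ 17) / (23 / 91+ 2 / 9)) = 491400 / 389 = 1263.24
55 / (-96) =-55 / 96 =-0.57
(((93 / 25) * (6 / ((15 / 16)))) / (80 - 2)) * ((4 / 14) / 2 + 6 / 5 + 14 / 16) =38502 / 56875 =0.68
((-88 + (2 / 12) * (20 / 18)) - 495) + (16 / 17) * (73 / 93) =-8282360 / 14229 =-582.08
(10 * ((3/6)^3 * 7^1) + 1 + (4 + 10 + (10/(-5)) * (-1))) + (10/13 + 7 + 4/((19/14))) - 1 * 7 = 29113/988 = 29.47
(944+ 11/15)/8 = 14171/120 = 118.09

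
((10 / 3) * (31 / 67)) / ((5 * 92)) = 31 / 9246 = 0.00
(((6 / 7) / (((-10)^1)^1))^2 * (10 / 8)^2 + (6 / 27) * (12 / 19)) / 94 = 0.00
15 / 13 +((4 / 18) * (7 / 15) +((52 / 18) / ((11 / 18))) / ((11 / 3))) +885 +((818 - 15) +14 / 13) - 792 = 191039597 / 212355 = 899.62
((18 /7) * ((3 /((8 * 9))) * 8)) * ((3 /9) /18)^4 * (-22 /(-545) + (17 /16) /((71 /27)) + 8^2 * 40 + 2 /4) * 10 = 1585531907 /614181403584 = 0.00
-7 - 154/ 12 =-119/ 6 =-19.83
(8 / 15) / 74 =4 / 555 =0.01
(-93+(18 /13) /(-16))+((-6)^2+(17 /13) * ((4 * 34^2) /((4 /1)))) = 151279 /104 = 1454.61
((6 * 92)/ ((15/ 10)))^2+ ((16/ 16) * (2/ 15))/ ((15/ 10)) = 6094084/ 45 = 135424.09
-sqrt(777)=-27.87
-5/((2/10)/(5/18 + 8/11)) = -4975/198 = -25.13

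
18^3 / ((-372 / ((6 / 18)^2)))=-54 / 31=-1.74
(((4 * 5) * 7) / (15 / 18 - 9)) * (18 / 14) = -1080 / 49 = -22.04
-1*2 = -2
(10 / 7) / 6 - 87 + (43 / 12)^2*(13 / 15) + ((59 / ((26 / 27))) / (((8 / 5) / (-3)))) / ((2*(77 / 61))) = -74834213 / 617760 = -121.14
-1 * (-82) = 82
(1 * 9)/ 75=3/ 25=0.12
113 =113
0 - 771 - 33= -804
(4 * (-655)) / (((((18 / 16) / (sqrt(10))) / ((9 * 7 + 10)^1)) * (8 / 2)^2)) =-95630 * sqrt(10) / 9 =-33600.96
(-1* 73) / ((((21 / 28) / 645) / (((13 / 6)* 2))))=-816140 / 3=-272046.67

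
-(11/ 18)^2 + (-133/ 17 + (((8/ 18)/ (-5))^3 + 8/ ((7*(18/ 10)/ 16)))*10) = 93.38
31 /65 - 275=-17844 /65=-274.52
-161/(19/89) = -14329/19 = -754.16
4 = 4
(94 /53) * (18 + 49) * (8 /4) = 12596 /53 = 237.66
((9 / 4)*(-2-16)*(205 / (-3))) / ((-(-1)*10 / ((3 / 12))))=1107 / 16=69.19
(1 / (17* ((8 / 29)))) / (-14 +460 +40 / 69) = 2001 / 4190704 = 0.00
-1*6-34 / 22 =-83 / 11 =-7.55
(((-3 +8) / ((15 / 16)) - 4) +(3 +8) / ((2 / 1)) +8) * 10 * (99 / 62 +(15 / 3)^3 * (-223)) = -769027195 / 186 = -4134554.81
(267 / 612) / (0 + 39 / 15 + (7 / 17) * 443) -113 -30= -26985371 / 188712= -143.00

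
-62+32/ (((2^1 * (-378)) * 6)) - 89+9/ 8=-679865/ 4536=-149.88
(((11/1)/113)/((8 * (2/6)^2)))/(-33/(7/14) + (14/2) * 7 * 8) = 99/294704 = 0.00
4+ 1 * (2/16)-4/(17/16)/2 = 305/136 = 2.24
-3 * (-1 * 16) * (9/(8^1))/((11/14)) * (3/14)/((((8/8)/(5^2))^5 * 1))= 1582031250/11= 143821022.73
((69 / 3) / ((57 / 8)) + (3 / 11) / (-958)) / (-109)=-1938821 / 65472594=-0.03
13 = 13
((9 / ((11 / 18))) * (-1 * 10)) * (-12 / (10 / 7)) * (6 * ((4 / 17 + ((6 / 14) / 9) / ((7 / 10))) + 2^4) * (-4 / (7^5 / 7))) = -633619584 / 3142909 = -201.60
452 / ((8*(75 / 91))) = 10283 / 150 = 68.55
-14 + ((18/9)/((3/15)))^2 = 86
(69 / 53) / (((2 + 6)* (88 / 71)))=4899 / 37312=0.13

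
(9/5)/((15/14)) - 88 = -2158/25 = -86.32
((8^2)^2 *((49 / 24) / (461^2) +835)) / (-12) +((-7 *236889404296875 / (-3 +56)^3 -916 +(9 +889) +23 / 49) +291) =-11138511800.31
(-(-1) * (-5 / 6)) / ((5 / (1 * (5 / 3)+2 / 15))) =-3 / 10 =-0.30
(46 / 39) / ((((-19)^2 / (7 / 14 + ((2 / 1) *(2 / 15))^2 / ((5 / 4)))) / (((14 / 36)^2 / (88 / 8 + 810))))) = 1412131 / 4213204105500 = 0.00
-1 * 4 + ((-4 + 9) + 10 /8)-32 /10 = -19 /20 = -0.95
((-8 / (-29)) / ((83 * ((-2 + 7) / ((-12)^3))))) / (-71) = 0.02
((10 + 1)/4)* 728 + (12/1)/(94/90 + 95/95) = 46181/23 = 2007.87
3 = 3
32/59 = 0.54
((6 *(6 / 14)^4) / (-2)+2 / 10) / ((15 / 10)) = 2372 / 36015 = 0.07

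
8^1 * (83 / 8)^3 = 571787 / 64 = 8934.17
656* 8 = 5248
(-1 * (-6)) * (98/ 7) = 84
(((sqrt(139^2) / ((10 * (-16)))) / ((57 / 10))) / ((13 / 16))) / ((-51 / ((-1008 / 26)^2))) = 3923136 / 709631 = 5.53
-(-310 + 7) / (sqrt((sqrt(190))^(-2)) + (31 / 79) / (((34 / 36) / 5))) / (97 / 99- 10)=-1123978590900 / 69427241497 + 54104059053 * sqrt(190) / 1319117588443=-15.62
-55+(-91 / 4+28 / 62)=-9585 / 124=-77.30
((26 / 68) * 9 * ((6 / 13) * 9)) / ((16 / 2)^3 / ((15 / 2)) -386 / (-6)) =405 / 3757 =0.11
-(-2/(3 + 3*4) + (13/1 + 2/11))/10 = -2153/1650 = -1.30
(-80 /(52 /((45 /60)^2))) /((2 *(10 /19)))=-171 /208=-0.82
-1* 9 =-9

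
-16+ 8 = -8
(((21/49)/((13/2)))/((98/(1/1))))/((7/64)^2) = 12288/218491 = 0.06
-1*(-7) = 7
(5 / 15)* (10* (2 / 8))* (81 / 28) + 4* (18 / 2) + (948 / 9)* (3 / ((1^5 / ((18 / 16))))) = 22059 / 56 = 393.91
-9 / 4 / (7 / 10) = -45 / 14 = -3.21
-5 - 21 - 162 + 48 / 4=-176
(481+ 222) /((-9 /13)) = -9139 /9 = -1015.44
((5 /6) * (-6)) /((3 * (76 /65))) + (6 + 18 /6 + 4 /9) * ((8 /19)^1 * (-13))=-36335 /684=-53.12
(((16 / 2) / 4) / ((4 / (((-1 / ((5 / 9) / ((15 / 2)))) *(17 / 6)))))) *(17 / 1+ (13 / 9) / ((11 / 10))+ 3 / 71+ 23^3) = -1456064671 / 6248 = -233044.92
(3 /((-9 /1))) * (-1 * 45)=15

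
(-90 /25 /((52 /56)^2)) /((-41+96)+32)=-1176 /24505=-0.05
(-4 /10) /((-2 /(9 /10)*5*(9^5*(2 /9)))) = 1 /364500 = 0.00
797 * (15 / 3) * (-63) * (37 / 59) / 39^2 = -103.51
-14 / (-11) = 14 / 11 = 1.27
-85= -85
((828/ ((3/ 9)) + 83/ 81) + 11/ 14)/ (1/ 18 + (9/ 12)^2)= 22551272/ 5607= 4021.99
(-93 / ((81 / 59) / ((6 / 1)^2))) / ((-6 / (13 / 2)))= 23777 / 9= 2641.89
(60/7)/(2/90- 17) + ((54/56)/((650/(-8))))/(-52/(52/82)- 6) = -19299843/38238200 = -0.50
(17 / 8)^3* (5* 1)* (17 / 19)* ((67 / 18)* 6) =27979535 / 29184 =958.73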